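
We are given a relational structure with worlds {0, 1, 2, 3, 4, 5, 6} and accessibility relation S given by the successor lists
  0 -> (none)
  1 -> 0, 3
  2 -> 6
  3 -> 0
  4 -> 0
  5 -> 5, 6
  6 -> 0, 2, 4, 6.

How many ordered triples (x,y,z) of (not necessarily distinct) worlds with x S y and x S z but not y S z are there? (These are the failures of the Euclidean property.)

16

Enumerating: (1,0,0), (1,0,3), (1,3,3), (3,0,0), (4,0,0), (5,6,5), (6,0,0), (6,0,2), (6,0,4), (6,0,6), (6,2,0), (6,2,2), (6,2,4), (6,4,2), (6,4,4), (6,4,6).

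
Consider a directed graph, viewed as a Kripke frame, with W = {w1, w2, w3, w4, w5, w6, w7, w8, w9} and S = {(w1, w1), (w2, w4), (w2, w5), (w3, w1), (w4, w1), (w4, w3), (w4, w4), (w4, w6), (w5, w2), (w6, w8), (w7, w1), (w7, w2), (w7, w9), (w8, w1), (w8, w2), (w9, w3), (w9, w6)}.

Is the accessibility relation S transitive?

No

Transitive: no — w2 S w4 and w4 S w1, but not w2 S w1.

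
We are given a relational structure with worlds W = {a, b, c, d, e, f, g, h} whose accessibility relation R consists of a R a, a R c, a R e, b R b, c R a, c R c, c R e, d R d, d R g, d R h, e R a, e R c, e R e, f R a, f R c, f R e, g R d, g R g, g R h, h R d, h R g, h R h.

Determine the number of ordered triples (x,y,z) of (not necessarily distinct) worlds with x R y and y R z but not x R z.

R is transitive; there are no such tuples.

0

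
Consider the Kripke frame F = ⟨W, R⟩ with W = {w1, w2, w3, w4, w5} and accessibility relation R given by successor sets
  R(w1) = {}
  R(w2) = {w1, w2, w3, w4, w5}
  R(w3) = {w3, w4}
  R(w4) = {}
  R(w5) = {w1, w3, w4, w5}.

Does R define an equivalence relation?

No

Reflexive: no — w1 is not related to itself.
Symmetric: no — w2 R w1 but not w1 R w2.
Transitive: yes — every two-step R-path is closed by a direct edge.
So R is not an equivalence relation.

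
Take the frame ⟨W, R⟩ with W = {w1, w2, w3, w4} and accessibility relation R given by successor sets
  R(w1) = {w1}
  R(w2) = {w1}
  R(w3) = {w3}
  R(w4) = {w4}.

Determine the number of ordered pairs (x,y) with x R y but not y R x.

Enumerating: (w2,w1).

1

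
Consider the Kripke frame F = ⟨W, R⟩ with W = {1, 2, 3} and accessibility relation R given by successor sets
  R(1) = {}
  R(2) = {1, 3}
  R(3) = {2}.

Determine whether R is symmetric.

No

Symmetric: no — 2 R 1 but not 1 R 2.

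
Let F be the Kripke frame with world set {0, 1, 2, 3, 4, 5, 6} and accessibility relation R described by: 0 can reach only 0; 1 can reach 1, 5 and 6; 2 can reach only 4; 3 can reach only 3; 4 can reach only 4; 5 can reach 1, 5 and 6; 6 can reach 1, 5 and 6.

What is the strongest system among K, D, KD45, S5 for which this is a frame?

KD45

Serial (axiom D): yes — every world has a successor (e.g. 0 R 0).
Transitive (axiom 4): yes — every two-step R-path is closed by a direct edge.
Euclidean (axiom 5): yes — any two successors of a common world are R-related.
Reflexive (axiom T): no — 2 is not related to itself.
So F validates K, D, KD45; S5 would additionally require R to be reflexive. The strongest is KD45.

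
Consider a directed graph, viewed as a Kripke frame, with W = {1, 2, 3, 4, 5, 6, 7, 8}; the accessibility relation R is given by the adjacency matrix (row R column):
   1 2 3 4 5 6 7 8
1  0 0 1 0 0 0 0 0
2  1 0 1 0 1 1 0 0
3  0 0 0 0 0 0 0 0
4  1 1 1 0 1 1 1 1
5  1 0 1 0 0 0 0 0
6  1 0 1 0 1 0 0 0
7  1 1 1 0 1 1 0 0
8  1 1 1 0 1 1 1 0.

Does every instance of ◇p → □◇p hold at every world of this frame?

Axiom 5 corresponds to the accessibility relation being Euclidean.
Euclidean: no — 2 R 1 and 2 R 5, but not 1 R 5.

No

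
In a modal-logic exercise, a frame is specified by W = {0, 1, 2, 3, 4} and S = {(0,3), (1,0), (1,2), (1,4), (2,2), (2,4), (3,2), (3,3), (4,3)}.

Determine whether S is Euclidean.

Euclidean: no — 1 S 0 and 1 S 2, but not 0 S 2.

No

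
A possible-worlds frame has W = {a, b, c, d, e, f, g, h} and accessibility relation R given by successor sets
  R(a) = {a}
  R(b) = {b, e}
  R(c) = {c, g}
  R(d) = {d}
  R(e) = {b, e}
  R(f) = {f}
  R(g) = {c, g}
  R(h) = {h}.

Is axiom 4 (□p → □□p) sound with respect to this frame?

By correspondence theory, 4 is valid on a frame iff R is transitive.
Transitive: yes — every two-step R-path is closed by a direct edge.

Yes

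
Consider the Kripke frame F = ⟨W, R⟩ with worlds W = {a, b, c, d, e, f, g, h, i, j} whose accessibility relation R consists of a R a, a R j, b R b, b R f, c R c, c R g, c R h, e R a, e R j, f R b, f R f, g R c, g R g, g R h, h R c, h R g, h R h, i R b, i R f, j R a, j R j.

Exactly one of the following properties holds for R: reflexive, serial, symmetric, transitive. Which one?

Reflexive: no — d is not related to itself.
Serial: no — d has no R-successor.
Symmetric: no — e R a but not a R e.
Transitive: yes — every two-step R-path is closed by a direct edge.
Only transitive holds.

transitive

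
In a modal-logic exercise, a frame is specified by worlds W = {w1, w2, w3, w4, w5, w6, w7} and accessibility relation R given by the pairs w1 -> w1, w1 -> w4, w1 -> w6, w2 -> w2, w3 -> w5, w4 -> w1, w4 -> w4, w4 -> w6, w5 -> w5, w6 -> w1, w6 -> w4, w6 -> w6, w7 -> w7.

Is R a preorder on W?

No

Reflexive: no — w3 is not related to itself.
Transitive: yes — every two-step R-path is closed by a direct edge.
So R is not a preorder.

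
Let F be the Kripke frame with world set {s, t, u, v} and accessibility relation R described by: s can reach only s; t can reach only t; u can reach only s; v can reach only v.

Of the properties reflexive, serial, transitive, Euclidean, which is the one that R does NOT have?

Reflexive: no — u is not related to itself.
Serial: yes — every world has a successor (e.g. s R s).
Transitive: yes — every two-step R-path is closed by a direct edge.
Euclidean: yes — any two successors of a common world are R-related.
Only reflexive fails.

reflexive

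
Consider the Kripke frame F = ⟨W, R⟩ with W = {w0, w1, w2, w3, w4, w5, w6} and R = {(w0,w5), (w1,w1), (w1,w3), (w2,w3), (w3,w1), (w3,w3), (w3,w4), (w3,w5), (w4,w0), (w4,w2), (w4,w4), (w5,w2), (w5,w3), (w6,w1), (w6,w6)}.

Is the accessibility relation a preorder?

No

Reflexive: no — w0 is not related to itself.
Transitive: no — w0 R w5 and w5 R w2, but not w0 R w2.
So R is not a preorder.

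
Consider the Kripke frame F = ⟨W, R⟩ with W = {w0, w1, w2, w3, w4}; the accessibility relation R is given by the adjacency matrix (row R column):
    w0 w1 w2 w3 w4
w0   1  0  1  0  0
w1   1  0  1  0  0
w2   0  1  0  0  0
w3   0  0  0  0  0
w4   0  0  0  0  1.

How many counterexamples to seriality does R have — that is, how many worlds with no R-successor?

1

Enumerating: w3.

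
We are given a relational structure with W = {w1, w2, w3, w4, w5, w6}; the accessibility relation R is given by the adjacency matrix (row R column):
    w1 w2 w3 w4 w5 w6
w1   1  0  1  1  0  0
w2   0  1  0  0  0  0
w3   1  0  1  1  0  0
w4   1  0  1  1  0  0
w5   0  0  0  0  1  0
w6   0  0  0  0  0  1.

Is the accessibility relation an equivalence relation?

Reflexive: yes — every world is R-related to itself.
Symmetric: yes — every pair in R has its reverse in R.
Transitive: yes — every two-step R-path is closed by a direct edge.
So R is an equivalence relation.

Yes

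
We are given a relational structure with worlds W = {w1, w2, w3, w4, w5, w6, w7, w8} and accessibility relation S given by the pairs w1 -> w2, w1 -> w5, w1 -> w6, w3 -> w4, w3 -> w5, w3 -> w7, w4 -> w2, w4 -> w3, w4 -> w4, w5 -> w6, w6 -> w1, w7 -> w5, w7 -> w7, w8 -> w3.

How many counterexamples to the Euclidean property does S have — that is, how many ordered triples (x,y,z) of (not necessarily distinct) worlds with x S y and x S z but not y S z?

24

Enumerating: (w1,w2,w2), (w1,w2,w5), (w1,w2,w6), (w1,w5,w2), (w1,w5,w5), (w1,w6,w2), (w1,w6,w5), (w1,w6,w6), (w3,w4,w5), (w3,w4,w7), (w3,w5,w4), (w3,w5,w5), … and 12 more.
Total: 24.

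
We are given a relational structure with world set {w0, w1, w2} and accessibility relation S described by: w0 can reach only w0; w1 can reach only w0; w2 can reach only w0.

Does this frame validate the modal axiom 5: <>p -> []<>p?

Axiom 5 corresponds to the accessibility relation being Euclidean.
Euclidean: yes — any two successors of a common world are S-related.

Yes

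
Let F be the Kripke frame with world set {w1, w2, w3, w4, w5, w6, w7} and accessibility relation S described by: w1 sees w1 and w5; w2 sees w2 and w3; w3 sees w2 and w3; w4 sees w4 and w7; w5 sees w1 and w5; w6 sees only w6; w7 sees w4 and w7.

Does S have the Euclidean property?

Yes

Euclidean: yes — any two successors of a common world are S-related.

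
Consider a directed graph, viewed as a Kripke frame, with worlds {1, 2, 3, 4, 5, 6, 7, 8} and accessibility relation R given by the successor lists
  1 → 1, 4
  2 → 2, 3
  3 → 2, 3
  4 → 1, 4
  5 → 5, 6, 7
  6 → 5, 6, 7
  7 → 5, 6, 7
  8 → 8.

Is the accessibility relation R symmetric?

Yes

Symmetric: yes — every pair in R has its reverse in R.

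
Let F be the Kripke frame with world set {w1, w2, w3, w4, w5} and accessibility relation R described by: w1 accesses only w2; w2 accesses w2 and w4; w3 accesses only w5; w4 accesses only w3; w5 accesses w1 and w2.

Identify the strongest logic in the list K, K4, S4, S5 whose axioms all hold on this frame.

K

Transitive (axiom 4): no — w1 R w2 and w2 R w4, but not w1 R w4.
Reflexive (axiom T): no — w1 is not related to itself.
Euclidean (axiom 5): no — w5 R w2 and w5 R w1, but not w2 R w1.
So F validates K; K4 would additionally require R to be transitive. The strongest is K.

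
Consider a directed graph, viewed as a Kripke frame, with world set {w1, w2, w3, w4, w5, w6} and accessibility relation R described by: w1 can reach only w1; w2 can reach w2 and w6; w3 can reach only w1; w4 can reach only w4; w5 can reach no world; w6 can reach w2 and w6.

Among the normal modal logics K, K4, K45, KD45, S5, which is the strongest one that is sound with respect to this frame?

K45

Transitive (axiom 4): yes — every two-step R-path is closed by a direct edge.
Euclidean (axiom 5): yes — any two successors of a common world are R-related.
Serial (axiom D): no — w5 has no R-successor.
Reflexive (axiom T): no — w3 is not related to itself.
So F validates K, K4, K45; KD45 would additionally require R to be serial. The strongest is K45.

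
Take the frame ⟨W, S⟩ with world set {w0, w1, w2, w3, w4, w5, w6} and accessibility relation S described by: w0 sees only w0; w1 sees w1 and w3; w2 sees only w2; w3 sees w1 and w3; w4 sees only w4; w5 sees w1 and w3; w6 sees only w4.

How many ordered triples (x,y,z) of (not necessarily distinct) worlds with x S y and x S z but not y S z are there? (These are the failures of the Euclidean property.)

S is Euclidean; there are no such tuples.

0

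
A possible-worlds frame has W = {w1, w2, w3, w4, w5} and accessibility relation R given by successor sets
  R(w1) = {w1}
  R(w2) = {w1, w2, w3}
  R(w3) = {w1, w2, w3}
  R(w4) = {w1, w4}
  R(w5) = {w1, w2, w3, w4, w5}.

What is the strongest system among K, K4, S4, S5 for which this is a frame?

Transitive (axiom 4): yes — every two-step R-path is closed by a direct edge.
Reflexive (axiom T): yes — every world is R-related to itself.
Euclidean (axiom 5): no — w2 R w1 and w2 R w3, but not w1 R w3.
So F validates K, K4, S4; S5 would additionally require R to be Euclidean. The strongest is S4.

S4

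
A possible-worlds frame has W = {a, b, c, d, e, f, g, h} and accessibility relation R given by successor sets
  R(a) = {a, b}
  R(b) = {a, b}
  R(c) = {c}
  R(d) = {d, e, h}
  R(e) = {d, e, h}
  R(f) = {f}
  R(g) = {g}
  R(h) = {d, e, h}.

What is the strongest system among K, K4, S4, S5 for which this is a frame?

S5

Transitive (axiom 4): yes — every two-step R-path is closed by a direct edge.
Reflexive (axiom T): yes — every world is R-related to itself.
Euclidean (axiom 5): yes — any two successors of a common world are R-related.
So F validates K, K4, S4, S5. The strongest is S5.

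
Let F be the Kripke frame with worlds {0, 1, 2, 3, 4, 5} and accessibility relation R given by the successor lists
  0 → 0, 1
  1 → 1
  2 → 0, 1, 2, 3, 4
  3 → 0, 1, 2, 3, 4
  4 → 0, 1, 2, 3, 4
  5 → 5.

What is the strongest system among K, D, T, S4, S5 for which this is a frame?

S4

Serial (axiom D): yes — every world has a successor (e.g. 0 R 0).
Reflexive (axiom T): yes — every world is R-related to itself.
Transitive (axiom 4): yes — every two-step R-path is closed by a direct edge.
Euclidean (axiom 5): no — 2 R 0 and 2 R 3, but not 0 R 3.
So F validates K, D, T, S4; S5 would additionally require R to be Euclidean. The strongest is S4.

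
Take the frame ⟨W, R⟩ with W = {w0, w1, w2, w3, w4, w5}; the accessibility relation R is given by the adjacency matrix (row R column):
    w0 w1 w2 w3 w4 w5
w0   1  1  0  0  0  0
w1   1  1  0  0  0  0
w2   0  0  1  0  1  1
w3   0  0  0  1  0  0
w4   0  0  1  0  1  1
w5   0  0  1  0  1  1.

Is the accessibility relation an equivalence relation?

Reflexive: yes — every world is R-related to itself.
Symmetric: yes — every pair in R has its reverse in R.
Transitive: yes — every two-step R-path is closed by a direct edge.
So R is an equivalence relation.

Yes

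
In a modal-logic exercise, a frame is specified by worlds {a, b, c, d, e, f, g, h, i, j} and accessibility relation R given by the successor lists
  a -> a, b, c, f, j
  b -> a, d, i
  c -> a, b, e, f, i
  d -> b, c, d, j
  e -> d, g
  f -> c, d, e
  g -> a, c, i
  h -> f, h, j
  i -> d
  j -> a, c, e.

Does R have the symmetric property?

Symmetric: no — a R f but not f R a.

No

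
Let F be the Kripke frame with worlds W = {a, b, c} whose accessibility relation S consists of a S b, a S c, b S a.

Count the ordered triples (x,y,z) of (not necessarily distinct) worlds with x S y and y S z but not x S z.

Enumerating: (a,b,a), (b,a,b), (b,a,c).

3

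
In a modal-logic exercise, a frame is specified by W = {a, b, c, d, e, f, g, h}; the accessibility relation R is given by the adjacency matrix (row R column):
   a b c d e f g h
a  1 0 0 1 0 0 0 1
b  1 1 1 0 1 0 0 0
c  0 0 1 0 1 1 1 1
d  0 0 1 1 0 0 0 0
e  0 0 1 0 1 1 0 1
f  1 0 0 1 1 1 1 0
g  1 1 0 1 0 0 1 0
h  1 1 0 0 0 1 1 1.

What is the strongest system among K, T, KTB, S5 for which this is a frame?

Reflexive (axiom T): yes — every world is R-related to itself.
Symmetric (axiom B): no — a R d but not d R a.
Euclidean (axiom 5): no — a R d and a R h, but not d R h.
So F validates K, T; KTB would additionally require R to be symmetric. The strongest is T.

T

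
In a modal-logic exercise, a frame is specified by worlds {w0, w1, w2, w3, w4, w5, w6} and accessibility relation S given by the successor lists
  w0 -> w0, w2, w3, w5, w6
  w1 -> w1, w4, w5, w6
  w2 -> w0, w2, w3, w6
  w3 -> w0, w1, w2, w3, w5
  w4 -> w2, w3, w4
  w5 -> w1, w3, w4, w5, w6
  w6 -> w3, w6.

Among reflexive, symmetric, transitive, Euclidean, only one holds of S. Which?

Reflexive: yes — every world is S-related to itself.
Symmetric: no — w0 S w5 but not w5 S w0.
Transitive: no — w0 S w3 and w3 S w1, but not w0 S w1.
Euclidean: no — w0 S w2 and w0 S w5, but not w2 S w5.
Only reflexive holds.

reflexive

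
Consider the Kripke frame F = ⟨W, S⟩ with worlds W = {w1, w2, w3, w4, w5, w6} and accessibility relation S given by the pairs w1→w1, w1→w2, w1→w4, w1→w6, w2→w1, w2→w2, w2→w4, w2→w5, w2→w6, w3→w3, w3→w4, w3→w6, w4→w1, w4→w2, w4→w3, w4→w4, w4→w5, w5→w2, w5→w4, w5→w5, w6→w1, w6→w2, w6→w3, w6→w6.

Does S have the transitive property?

No

Transitive: no — w1 S w2 and w2 S w5, but not w1 S w5.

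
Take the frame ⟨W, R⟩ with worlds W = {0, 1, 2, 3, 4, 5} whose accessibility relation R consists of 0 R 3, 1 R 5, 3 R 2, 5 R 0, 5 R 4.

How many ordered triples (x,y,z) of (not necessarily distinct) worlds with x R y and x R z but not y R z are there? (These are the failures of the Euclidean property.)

7

Enumerating: (0,3,3), (1,5,5), (3,2,2), (5,0,0), (5,0,4), (5,4,0), (5,4,4).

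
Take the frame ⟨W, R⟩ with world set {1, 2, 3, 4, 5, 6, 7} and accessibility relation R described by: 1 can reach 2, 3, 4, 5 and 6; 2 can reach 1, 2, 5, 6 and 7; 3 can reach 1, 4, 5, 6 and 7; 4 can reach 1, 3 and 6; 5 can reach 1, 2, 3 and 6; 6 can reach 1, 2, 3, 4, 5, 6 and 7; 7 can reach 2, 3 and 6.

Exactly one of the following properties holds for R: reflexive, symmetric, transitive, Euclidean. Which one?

Reflexive: no — 1 is not related to itself.
Symmetric: yes — every pair in R has its reverse in R.
Transitive: no — 1 R 2 and 2 R 7, but not 1 R 7.
Euclidean: no — 1 R 2 and 1 R 3, but not 2 R 3.
Only symmetric holds.

symmetric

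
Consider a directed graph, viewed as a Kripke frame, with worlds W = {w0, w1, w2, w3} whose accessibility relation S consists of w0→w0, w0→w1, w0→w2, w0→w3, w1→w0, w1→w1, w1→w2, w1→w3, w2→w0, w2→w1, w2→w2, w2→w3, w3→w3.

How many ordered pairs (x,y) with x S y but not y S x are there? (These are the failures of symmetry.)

3

Enumerating: (w0,w3), (w1,w3), (w2,w3).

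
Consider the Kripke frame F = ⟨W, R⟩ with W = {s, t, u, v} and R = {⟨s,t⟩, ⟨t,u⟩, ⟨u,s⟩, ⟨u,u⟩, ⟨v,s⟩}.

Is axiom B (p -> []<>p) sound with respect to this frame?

By correspondence theory, B is valid on a frame iff R is symmetric.
Symmetric: no — s R t but not t R s.

No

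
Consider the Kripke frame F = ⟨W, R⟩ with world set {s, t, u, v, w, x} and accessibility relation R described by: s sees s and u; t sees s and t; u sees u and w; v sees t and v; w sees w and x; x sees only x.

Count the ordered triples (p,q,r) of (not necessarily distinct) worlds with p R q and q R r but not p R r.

4

Enumerating: (s,u,w), (t,s,u), (u,w,x), (v,t,s).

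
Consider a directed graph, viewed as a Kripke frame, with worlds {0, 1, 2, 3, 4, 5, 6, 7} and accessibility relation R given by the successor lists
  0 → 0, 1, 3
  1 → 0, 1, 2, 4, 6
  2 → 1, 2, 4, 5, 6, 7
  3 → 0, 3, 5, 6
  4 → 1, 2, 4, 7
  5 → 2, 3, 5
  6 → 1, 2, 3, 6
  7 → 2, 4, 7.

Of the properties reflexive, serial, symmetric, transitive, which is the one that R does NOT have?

Reflexive: yes — every world is R-related to itself.
Serial: yes — every world has a successor (e.g. 0 R 0).
Symmetric: yes — every pair in R has its reverse in R.
Transitive: no — 0 R 1 and 1 R 2, but not 0 R 2.
Only transitive fails.

transitive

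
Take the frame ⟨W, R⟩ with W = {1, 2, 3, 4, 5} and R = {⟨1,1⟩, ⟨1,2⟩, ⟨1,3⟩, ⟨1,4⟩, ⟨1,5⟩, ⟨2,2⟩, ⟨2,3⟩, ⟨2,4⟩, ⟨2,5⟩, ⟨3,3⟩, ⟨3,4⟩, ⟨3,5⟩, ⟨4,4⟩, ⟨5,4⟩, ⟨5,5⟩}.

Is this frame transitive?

Transitive: yes — every two-step R-path is closed by a direct edge.

Yes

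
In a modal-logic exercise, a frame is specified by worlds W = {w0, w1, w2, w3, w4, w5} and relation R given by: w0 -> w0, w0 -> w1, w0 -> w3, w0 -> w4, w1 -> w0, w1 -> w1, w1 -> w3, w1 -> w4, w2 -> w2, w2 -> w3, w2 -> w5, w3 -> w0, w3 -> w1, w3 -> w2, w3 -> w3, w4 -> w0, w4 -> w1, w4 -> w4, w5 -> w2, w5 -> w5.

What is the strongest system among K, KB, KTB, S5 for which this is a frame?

KTB

Symmetric (axiom B): yes — every pair in R has its reverse in R.
Reflexive (axiom T): yes — every world is R-related to itself.
Euclidean (axiom 5): no — w0 R w3 and w0 R w4, but not w3 R w4.
So F validates K, KB, KTB; S5 would additionally require R to be Euclidean. The strongest is KTB.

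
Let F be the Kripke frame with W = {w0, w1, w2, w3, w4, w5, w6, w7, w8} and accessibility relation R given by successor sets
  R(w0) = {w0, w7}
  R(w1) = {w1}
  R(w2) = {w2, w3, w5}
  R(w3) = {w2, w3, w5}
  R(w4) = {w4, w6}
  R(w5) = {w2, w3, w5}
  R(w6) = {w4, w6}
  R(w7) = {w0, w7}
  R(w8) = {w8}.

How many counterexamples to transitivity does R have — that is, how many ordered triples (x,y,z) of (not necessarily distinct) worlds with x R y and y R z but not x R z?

0

R is transitive; there are no such tuples.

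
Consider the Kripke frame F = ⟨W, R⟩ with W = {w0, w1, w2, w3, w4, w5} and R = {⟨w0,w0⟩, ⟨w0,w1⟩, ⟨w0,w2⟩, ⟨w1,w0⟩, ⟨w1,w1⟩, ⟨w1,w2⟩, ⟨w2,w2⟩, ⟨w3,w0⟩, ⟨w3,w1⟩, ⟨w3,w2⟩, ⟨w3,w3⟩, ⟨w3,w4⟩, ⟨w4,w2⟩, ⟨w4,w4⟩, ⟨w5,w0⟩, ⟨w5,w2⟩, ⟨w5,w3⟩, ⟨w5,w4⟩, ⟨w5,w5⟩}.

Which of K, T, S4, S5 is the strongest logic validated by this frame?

Reflexive (axiom T): yes — every world is R-related to itself.
Transitive (axiom 4): no — w5 R w0 and w0 R w1, but not w5 R w1.
Euclidean (axiom 5): no — w0 R w2 and w0 R w1, but not w2 R w1.
So F validates K, T; S4 would additionally require R to be transitive. The strongest is T.

T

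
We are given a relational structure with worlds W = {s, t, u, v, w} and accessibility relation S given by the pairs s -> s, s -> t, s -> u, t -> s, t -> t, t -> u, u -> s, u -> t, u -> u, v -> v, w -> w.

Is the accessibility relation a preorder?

Reflexive: yes — every world is S-related to itself.
Transitive: yes — every two-step S-path is closed by a direct edge.
So S is a preorder.

Yes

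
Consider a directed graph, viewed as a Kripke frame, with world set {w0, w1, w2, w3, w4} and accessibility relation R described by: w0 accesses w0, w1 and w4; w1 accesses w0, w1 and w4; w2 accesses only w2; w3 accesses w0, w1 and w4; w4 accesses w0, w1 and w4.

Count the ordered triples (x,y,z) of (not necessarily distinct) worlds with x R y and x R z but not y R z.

R is Euclidean; there are no such tuples.

0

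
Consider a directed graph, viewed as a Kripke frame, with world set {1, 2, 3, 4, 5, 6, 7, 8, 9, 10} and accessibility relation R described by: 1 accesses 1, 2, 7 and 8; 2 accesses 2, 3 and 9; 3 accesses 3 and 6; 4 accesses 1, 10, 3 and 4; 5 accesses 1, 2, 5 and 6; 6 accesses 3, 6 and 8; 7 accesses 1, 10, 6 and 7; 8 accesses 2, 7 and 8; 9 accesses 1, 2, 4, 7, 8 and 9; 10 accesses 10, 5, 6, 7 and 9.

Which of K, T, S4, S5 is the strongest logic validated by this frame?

T

Reflexive (axiom T): yes — every world is R-related to itself.
Transitive (axiom 4): no — 1 R 2 and 2 R 3, but not 1 R 3.
Euclidean (axiom 5): no — 1 R 2 and 1 R 7, but not 2 R 7.
So F validates K, T; S4 would additionally require R to be transitive. The strongest is T.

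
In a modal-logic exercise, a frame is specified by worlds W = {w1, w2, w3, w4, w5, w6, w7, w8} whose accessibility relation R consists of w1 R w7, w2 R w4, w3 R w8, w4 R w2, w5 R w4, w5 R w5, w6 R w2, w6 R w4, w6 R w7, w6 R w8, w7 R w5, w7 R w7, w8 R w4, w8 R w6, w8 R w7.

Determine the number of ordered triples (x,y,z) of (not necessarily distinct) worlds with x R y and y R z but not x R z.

Enumerating: (w1,w7,w5), (w2,w4,w2), (w3,w8,w4), (w3,w8,w6), (w3,w8,w7), (w4,w2,w4), (w5,w4,w2), (w6,w7,w5), (w6,w8,w6), (w7,w5,w4), (w8,w4,w2), (w8,w6,w2), (w8,w6,w8), (w8,w7,w5).

14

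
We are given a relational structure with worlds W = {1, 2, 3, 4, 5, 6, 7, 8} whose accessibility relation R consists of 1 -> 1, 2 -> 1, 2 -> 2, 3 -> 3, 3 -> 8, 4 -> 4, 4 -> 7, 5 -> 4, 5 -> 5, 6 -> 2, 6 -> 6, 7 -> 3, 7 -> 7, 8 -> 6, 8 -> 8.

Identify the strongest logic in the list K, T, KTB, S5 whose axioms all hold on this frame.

Reflexive (axiom T): yes — every world is R-related to itself.
Symmetric (axiom B): no — 2 R 1 but not 1 R 2.
Euclidean (axiom 5): no — 2 R 1 and 2 R 2, but not 1 R 2.
So F validates K, T; KTB would additionally require R to be symmetric. The strongest is T.

T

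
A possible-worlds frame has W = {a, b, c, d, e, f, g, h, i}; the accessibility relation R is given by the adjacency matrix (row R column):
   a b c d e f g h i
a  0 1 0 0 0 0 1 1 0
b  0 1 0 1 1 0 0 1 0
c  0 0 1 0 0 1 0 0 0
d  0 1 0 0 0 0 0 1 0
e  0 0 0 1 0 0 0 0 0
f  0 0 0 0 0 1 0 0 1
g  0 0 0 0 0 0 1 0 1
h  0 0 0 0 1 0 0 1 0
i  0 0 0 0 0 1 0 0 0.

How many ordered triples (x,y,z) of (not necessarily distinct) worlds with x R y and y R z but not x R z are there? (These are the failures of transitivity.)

Enumerating: (a,b,d), (a,b,e), (a,g,i), (a,h,e), (c,f,i), (d,b,d), (d,b,e), (d,h,e), (e,d,b), (e,d,h), (g,i,f), (h,e,d), (i,f,i).

13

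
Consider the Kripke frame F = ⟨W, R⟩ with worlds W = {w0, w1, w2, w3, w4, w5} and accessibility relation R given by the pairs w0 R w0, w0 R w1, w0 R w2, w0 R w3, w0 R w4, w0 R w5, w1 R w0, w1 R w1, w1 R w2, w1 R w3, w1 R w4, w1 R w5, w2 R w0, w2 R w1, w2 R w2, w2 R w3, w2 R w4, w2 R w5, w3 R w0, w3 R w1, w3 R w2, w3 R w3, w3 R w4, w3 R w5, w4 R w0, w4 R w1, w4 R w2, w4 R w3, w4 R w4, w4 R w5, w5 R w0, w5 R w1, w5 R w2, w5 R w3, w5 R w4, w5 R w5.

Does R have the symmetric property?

Yes

Symmetric: yes — every pair in R has its reverse in R.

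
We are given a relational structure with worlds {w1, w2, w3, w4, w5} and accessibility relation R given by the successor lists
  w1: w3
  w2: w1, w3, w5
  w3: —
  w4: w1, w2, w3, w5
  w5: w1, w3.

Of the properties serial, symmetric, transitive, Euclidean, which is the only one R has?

transitive

Serial: no — w3 has no R-successor.
Symmetric: no — w1 R w3 but not w3 R w1.
Transitive: yes — every two-step R-path is closed by a direct edge.
Euclidean: no — w2 R w1 and w2 R w5, but not w1 R w5.
Only transitive holds.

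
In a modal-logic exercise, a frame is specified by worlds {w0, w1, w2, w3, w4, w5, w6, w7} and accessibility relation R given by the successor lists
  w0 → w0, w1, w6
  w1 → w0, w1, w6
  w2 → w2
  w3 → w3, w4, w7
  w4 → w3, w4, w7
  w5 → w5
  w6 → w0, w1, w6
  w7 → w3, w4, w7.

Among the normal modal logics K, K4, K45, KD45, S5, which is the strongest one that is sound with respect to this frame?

Transitive (axiom 4): yes — every two-step R-path is closed by a direct edge.
Euclidean (axiom 5): yes — any two successors of a common world are R-related.
Serial (axiom D): yes — every world has a successor (e.g. w0 R w0).
Reflexive (axiom T): yes — every world is R-related to itself.
So F validates K, K4, K45, KD45, S5. The strongest is S5.

S5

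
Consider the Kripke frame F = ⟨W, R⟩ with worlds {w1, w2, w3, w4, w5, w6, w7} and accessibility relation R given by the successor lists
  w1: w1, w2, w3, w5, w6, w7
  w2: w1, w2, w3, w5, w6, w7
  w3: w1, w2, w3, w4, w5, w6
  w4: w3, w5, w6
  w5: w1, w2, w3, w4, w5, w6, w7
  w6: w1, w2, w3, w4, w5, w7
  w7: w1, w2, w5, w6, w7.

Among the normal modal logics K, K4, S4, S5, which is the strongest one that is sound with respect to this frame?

K

Transitive (axiom 4): no — w1 R w3 and w3 R w4, but not w1 R w4.
Reflexive (axiom T): no — w4 is not related to itself.
Euclidean (axiom 5): no — w1 R w3 and w1 R w7, but not w3 R w7.
So F validates K; K4 would additionally require R to be transitive. The strongest is K.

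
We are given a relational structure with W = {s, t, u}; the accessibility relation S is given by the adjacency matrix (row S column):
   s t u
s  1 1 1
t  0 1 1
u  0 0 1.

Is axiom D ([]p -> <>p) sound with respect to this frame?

Yes

The schema D characterises exactly the serial frames.
Serial: yes — every world has a successor (e.g. s S s).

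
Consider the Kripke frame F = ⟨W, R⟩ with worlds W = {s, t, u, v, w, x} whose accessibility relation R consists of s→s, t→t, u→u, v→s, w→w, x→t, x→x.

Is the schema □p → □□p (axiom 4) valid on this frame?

Yes

The schema 4 characterises exactly the transitive frames.
Transitive: yes — every two-step R-path is closed by a direct edge.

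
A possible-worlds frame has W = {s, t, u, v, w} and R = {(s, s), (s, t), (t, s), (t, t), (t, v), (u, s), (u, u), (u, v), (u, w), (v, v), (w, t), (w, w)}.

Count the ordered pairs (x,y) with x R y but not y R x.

5

Enumerating: (t,v), (u,s), (u,v), (u,w), (w,t).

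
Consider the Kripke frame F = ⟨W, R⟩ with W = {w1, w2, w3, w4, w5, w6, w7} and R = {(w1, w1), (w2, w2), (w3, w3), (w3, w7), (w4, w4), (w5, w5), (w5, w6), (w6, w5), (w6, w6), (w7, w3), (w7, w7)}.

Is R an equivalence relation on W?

Yes

Reflexive: yes — every world is R-related to itself.
Symmetric: yes — every pair in R has its reverse in R.
Transitive: yes — every two-step R-path is closed by a direct edge.
So R is an equivalence relation.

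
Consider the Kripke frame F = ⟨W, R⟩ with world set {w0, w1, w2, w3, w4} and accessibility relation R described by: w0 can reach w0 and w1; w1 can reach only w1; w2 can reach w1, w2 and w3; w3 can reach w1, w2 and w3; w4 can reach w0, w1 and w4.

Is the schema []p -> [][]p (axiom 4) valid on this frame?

The schema 4 characterises exactly the transitive frames.
Transitive: yes — every two-step R-path is closed by a direct edge.

Yes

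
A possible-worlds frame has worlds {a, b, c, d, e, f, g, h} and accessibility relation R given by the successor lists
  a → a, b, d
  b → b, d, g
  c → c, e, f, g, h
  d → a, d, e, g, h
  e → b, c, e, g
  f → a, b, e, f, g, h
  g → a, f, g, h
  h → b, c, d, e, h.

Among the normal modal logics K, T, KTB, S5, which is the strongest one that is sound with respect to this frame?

Reflexive (axiom T): yes — every world is R-related to itself.
Symmetric (axiom B): no — a R b but not b R a.
Euclidean (axiom 5): no — a R d and a R b, but not d R b.
So F validates K, T; KTB would additionally require R to be symmetric. The strongest is T.

T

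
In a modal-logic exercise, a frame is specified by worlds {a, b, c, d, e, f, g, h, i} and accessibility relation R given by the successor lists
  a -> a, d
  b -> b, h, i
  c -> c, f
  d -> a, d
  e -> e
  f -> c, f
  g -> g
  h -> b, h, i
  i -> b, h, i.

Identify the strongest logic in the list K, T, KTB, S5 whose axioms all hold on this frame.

S5

Reflexive (axiom T): yes — every world is R-related to itself.
Symmetric (axiom B): yes — every pair in R has its reverse in R.
Euclidean (axiom 5): yes — any two successors of a common world are R-related.
So F validates K, T, KTB, S5. The strongest is S5.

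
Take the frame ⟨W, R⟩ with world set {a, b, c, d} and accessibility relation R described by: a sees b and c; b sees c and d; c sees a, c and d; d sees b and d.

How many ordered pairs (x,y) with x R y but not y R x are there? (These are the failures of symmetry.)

3

Enumerating: (a,b), (b,c), (c,d).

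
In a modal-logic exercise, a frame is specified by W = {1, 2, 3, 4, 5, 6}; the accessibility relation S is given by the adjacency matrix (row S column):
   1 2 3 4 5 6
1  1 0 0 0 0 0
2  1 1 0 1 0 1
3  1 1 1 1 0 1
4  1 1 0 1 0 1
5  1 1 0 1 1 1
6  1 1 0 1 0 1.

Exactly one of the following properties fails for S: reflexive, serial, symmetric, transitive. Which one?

symmetric

Reflexive: yes — every world is S-related to itself.
Serial: yes — every world has a successor (e.g. 1 S 1).
Symmetric: no — 2 S 1 but not 1 S 2.
Transitive: yes — every two-step S-path is closed by a direct edge.
Only symmetric fails.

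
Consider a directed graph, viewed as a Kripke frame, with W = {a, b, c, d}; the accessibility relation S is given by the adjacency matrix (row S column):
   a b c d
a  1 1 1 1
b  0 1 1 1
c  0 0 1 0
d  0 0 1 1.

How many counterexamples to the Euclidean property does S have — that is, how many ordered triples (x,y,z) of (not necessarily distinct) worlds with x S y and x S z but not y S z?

Enumerating: (a,b,a), (a,c,a), (a,c,b), (a,c,d), (a,d,a), (a,d,b), (b,c,b), (b,c,d), (b,d,b), (d,c,d).

10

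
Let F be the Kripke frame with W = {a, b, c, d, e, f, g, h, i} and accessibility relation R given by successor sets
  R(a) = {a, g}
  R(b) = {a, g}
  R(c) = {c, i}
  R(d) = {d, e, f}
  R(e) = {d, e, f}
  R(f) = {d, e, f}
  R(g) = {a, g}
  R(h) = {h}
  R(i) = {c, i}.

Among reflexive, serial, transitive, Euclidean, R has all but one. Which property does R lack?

Reflexive: no — b is not related to itself.
Serial: yes — every world has a successor (e.g. a R a).
Transitive: yes — every two-step R-path is closed by a direct edge.
Euclidean: yes — any two successors of a common world are R-related.
Only reflexive fails.

reflexive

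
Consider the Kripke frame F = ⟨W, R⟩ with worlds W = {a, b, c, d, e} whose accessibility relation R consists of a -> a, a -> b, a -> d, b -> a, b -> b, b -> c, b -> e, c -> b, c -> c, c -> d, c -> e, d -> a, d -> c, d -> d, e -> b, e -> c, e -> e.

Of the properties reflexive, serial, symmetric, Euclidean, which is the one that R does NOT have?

Reflexive: yes — every world is R-related to itself.
Serial: yes — every world has a successor (e.g. a R a).
Symmetric: yes — every pair in R has its reverse in R.
Euclidean: no — a R b and a R d, but not b R d.
Only Euclidean fails.

Euclidean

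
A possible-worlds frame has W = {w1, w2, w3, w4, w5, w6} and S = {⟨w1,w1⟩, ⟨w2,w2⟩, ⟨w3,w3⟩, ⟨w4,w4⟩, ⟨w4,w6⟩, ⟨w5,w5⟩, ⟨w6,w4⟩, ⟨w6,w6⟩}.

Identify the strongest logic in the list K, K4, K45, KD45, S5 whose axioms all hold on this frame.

S5

Transitive (axiom 4): yes — every two-step S-path is closed by a direct edge.
Euclidean (axiom 5): yes — any two successors of a common world are S-related.
Serial (axiom D): yes — every world has a successor (e.g. w1 S w1).
Reflexive (axiom T): yes — every world is S-related to itself.
So F validates K, K4, K45, KD45, S5. The strongest is S5.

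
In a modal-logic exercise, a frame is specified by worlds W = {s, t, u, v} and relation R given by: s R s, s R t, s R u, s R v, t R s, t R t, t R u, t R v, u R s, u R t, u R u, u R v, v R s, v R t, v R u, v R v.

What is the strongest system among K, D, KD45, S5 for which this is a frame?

S5

Serial (axiom D): yes — every world has a successor (e.g. s R s).
Transitive (axiom 4): yes — every two-step R-path is closed by a direct edge.
Euclidean (axiom 5): yes — any two successors of a common world are R-related.
Reflexive (axiom T): yes — every world is R-related to itself.
So F validates K, D, KD45, S5. The strongest is S5.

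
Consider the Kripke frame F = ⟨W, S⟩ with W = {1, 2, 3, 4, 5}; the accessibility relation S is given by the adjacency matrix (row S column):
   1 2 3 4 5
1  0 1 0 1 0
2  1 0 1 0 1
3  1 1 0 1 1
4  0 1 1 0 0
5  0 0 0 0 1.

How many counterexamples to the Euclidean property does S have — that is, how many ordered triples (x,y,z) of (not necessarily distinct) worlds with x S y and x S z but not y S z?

21

Enumerating: (1,2,2), (1,2,4), (1,4,4), (2,1,1), (2,1,3), (2,1,5), (2,3,3), (2,5,1), (2,5,3), (3,1,1), (3,1,5), (3,2,2), … and 9 more.
Total: 21.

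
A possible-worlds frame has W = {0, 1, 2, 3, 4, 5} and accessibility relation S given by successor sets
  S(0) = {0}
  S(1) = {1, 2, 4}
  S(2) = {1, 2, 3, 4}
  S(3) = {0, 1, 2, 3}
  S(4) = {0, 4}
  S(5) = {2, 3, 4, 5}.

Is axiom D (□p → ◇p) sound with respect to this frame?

Yes

By correspondence theory, D is valid on a frame iff S is serial.
Serial: yes — every world has a successor (e.g. 0 S 0).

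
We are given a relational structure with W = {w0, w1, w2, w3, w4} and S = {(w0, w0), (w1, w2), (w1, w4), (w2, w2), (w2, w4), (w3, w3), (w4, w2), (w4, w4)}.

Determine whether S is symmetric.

No

Symmetric: no — w1 S w2 but not w2 S w1.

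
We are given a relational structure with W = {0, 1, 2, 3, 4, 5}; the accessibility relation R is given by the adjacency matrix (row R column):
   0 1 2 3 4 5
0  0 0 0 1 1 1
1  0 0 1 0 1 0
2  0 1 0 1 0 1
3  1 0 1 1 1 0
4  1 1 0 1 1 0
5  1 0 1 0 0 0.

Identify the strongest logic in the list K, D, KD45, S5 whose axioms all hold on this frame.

Serial (axiom D): yes — every world has a successor (e.g. 0 R 3).
Transitive (axiom 4): no — 0 R 3 and 3 R 2, but not 0 R 2.
Euclidean (axiom 5): no — 0 R 3 and 0 R 5, but not 3 R 5.
Reflexive (axiom T): no — 0 is not related to itself.
So F validates K, D; KD45 would additionally require R to be Euclidean and transitive. The strongest is D.

D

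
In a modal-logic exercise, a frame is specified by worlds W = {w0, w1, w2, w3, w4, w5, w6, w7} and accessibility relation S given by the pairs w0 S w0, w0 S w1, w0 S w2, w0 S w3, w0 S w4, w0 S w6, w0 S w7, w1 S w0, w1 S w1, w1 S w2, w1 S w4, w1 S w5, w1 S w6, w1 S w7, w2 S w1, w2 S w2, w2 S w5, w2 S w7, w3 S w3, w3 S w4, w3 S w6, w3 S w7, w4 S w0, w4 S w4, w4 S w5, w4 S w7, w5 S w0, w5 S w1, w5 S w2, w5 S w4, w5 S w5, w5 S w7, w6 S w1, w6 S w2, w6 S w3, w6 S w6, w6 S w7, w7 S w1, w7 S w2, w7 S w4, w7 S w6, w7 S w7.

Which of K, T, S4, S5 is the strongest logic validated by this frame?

Reflexive (axiom T): yes — every world is S-related to itself.
Transitive (axiom 4): no — w0 S w1 and w1 S w5, but not w0 S w5.
Euclidean (axiom 5): no — w0 S w1 and w0 S w3, but not w1 S w3.
So F validates K, T; S4 would additionally require S to be transitive. The strongest is T.

T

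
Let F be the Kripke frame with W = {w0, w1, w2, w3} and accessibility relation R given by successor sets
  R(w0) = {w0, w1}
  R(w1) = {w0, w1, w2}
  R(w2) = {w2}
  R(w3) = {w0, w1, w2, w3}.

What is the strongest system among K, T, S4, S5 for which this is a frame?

T

Reflexive (axiom T): yes — every world is R-related to itself.
Transitive (axiom 4): no — w0 R w1 and w1 R w2, but not w0 R w2.
Euclidean (axiom 5): no — w1 R w0 and w1 R w2, but not w0 R w2.
So F validates K, T; S4 would additionally require R to be transitive. The strongest is T.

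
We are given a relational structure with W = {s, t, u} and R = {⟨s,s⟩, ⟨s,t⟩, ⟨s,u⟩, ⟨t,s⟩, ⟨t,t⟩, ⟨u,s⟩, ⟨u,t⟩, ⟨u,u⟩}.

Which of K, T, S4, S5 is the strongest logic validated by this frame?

Reflexive (axiom T): yes — every world is R-related to itself.
Transitive (axiom 4): no — t R s and s R u, but not t R u.
Euclidean (axiom 5): no — s R t and s R u, but not t R u.
So F validates K, T; S4 would additionally require R to be transitive. The strongest is T.

T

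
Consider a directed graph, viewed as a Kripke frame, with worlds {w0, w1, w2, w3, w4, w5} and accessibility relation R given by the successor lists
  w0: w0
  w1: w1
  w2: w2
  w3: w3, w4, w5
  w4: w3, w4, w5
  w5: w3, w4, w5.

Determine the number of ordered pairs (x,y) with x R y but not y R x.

R is symmetric; there are no such tuples.

0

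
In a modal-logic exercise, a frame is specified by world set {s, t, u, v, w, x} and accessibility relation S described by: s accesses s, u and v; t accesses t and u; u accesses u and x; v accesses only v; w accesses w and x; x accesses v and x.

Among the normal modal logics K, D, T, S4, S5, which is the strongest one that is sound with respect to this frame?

T

Serial (axiom D): yes — every world has a successor (e.g. s S s).
Reflexive (axiom T): yes — every world is S-related to itself.
Transitive (axiom 4): no — s S u and u S x, but not s S x.
Euclidean (axiom 5): no — s S u and s S v, but not u S v.
So F validates K, D, T; S4 would additionally require S to be transitive. The strongest is T.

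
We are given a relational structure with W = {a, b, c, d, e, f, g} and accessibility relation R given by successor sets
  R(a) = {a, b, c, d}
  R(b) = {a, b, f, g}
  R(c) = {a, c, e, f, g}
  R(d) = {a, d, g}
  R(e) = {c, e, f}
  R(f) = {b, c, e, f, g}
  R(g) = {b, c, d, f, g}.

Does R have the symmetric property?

Symmetric: yes — every pair in R has its reverse in R.

Yes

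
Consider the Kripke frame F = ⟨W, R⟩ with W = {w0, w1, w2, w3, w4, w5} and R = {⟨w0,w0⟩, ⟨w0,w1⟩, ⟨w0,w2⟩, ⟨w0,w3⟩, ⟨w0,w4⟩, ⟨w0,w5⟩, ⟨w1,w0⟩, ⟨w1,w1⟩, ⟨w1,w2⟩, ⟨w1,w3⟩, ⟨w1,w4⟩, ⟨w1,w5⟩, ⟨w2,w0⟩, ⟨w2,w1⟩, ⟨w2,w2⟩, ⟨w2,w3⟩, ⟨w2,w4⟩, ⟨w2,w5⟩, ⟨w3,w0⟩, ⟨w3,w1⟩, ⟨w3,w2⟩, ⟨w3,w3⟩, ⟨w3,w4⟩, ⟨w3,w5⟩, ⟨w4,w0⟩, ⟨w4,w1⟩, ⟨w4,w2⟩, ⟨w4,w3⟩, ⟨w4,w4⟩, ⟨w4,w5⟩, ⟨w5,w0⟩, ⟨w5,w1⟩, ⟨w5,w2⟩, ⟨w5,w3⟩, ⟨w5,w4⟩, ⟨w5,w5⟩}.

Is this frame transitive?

Yes

Transitive: yes — every two-step R-path is closed by a direct edge.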